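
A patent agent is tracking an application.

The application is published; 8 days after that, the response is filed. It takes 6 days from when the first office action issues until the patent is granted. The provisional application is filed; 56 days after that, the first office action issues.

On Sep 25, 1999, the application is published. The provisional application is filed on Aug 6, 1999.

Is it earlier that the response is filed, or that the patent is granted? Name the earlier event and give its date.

The application is published: Sep 25, 1999.
The response is filed: Sep 25, 1999 + 8 days = Oct 3, 1999.
The provisional application is filed: Aug 6, 1999.
The first office action issues: Aug 6, 1999 + 56 days = Oct 1, 1999.
The patent is granted: Oct 1, 1999 + 6 days = Oct 7, 1999.
Comparing: the response is filed on Oct 3, 1999 vs the patent is granted on Oct 7, 1999. Earlier: the response is filed.

The response is filed — Oct 3, 1999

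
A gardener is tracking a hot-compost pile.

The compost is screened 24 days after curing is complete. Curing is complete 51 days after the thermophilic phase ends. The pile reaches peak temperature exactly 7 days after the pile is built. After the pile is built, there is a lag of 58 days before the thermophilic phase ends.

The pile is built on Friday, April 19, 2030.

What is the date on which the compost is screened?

The pile is built: Apr 19, 2030.
The thermophilic phase ends: Apr 19, 2030 + 58 days = Jun 16, 2030.
Curing is complete: Jun 16, 2030 + 51 days = Aug 6, 2030.
The compost is screened: Aug 6, 2030 + 24 days = Aug 30, 2030.

Friday, August 30, 2030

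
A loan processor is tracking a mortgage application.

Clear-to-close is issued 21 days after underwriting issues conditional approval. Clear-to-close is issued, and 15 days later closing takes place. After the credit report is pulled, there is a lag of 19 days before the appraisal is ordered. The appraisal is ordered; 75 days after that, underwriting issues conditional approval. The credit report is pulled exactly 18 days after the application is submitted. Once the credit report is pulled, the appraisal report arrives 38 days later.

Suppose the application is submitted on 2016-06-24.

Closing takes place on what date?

The application is submitted: Jun 24, 2016.
The credit report is pulled: Jun 24, 2016 + 18 days = Jul 12, 2016.
The appraisal is ordered: Jul 12, 2016 + 19 days = Jul 31, 2016.
Underwriting issues conditional approval: Jul 31, 2016 + 75 days = Oct 14, 2016.
Clear-to-close is issued: Oct 14, 2016 + 21 days = Nov 4, 2016.
Closing takes place: Nov 4, 2016 + 15 days = Nov 19, 2016.

2016-11-19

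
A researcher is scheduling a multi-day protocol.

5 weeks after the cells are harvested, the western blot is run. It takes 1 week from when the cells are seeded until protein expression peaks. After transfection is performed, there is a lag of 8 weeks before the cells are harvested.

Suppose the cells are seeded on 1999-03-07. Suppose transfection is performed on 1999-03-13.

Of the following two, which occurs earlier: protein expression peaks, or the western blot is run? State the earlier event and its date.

Protein expression peaks — 1999-03-14

The cells are seeded: Mar 7, 1999.
Protein expression peaks: Mar 7, 1999 + 1 week = Mar 14, 1999.
Transfection is performed: Mar 13, 1999.
The cells are harvested: Mar 13, 1999 + 8 weeks = May 8, 1999.
The western blot is run: May 8, 1999 + 5 weeks = Jun 12, 1999.
Comparing: protein expression peaks on Mar 14, 1999 vs the western blot is run on Jun 12, 1999. Earlier: protein expression peaks.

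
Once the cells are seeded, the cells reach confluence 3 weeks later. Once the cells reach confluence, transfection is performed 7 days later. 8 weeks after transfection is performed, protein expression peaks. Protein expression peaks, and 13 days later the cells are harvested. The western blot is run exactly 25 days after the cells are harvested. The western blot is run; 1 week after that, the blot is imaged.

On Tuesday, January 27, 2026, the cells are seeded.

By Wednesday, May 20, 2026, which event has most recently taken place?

The cells are harvested

The cells are seeded: Jan 27, 2026.
The cells reach confluence: Jan 27, 2026 + 3 weeks = Feb 17, 2026.
Transfection is performed: Feb 17, 2026 + 7 days = Feb 24, 2026.
Protein expression peaks: Feb 24, 2026 + 8 weeks = Apr 21, 2026.
The cells are harvested: Apr 21, 2026 + 13 days = May 4, 2026.
The western blot is run: May 4, 2026 + 25 days = May 29, 2026.
The blot is imaged: May 29, 2026 + 1 week = Jun 5, 2026.
May 20, 2026 falls between when the cells are harvested (May 4, 2026) and when the western blot is run (May 29, 2026).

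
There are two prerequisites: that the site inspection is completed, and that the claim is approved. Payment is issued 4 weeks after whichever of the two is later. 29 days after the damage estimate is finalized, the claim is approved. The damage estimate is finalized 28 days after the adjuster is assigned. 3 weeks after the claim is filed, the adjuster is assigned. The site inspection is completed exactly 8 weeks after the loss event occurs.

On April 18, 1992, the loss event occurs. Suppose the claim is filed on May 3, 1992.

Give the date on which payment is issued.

The loss event occurs: Apr 18, 1992.
The site inspection is completed: Apr 18, 1992 + 8 weeks = Jun 13, 1992.
The claim is filed: May 3, 1992.
The adjuster is assigned: May 3, 1992 + 3 weeks = May 24, 1992.
The damage estimate is finalized: May 24, 1992 + 28 days = Jun 21, 1992.
The claim is approved: Jun 21, 1992 + 29 days = Jul 20, 1992.
Both prerequisites met — the site inspection is completed (Jun 13, 1992), the claim is approved (Jul 20, 1992); the later is Jul 20, 1992.
Payment is issued: Jul 20, 1992 + 4 weeks = Aug 17, 1992.

August 17, 1992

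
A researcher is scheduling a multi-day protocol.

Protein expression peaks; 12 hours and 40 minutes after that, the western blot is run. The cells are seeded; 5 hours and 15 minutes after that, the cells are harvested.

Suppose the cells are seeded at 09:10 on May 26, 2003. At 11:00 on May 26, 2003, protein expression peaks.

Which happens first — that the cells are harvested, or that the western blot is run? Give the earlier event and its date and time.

The cells are harvested — 14:25 on May 26, 2003

The cells are seeded: 09:10 May 26, 2003.
The cells are harvested: 09:10 May 26, 2003 + 5h15m = 14:25 May 26, 2003.
Protein expression peaks: 11:00 May 26, 2003.
The western blot is run: 11:00 May 26, 2003 + 12h40m = 23:40 May 26, 2003.
Comparing: the cells are harvested at 14:25 May 26, 2003 vs the western blot is run at 23:40 May 26, 2003. Earlier: the cells are harvested.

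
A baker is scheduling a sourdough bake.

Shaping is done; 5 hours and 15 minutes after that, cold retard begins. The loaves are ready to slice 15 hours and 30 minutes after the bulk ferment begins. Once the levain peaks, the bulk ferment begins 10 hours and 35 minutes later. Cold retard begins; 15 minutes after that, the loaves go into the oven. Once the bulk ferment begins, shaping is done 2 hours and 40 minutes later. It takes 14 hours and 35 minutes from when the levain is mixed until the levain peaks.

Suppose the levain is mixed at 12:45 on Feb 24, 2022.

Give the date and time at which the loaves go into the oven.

22:05 on Feb 25, 2022

The levain is mixed: 12:45 Feb 24, 2022.
The levain peaks: 12:45 Feb 24, 2022 + 14h35m = 03:20 Feb 25, 2022.
The bulk ferment begins: 03:20 Feb 25, 2022 + 10h35m = 13:55 Feb 25, 2022.
Shaping is done: 13:55 Feb 25, 2022 + 2h40m = 16:35 Feb 25, 2022.
Cold retard begins: 16:35 Feb 25, 2022 + 5h15m = 21:50 Feb 25, 2022.
The loaves go into the oven: 21:50 Feb 25, 2022 + 15m = 22:05 Feb 25, 2022.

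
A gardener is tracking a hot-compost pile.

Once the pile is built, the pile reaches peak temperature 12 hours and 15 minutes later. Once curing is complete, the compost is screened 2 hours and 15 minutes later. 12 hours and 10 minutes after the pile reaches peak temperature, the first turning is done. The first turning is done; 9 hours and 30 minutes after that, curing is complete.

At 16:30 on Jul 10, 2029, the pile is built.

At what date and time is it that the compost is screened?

04:40 on Jul 12, 2029

The pile is built: 16:30 Jul 10, 2029.
The pile reaches peak temperature: 16:30 Jul 10, 2029 + 12h15m = 04:45 Jul 11, 2029.
The first turning is done: 04:45 Jul 11, 2029 + 12h10m = 16:55 Jul 11, 2029.
Curing is complete: 16:55 Jul 11, 2029 + 9h30m = 02:25 Jul 12, 2029.
The compost is screened: 02:25 Jul 12, 2029 + 2h15m = 04:40 Jul 12, 2029.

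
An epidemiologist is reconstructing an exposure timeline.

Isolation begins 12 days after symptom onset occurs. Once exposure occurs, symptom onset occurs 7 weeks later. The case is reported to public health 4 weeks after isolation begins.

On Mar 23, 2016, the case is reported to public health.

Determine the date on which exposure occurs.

The case is reported to public health: Mar 23, 2016.
Isolation begins: Mar 23, 2016 − 4 weeks = Feb 24, 2016.
Symptom onset occurs: Feb 24, 2016 − 12 days = Feb 12, 2016.
Exposure occurs: Feb 12, 2016 − 7 weeks = Dec 25, 2015.

Dec 25, 2015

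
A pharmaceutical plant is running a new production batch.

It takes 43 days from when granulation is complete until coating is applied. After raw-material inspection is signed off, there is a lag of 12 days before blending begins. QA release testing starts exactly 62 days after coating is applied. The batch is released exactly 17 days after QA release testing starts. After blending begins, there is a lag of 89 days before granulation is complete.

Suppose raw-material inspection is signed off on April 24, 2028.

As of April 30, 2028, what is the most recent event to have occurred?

Raw-material inspection is signed off

Raw-material inspection is signed off: Apr 24, 2028.
Blending begins: Apr 24, 2028 + 12 days = May 6, 2028.
Granulation is complete: May 6, 2028 + 89 days = Aug 3, 2028.
Coating is applied: Aug 3, 2028 + 43 days = Sep 15, 2028.
QA release testing starts: Sep 15, 2028 + 62 days = Nov 16, 2028.
The batch is released: Nov 16, 2028 + 17 days = Dec 3, 2028.
Apr 30, 2028 falls between when raw-material inspection is signed off (Apr 24, 2028) and when blending begins (May 6, 2028).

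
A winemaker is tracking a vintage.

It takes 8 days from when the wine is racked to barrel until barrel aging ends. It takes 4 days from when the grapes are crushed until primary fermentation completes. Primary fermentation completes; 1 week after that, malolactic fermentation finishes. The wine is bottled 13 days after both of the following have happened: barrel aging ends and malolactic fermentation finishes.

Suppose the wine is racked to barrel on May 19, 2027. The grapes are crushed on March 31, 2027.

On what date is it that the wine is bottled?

The wine is racked to barrel: May 19, 2027.
Barrel aging ends: May 19, 2027 + 8 days = May 27, 2027.
The grapes are crushed: Mar 31, 2027.
Primary fermentation completes: Mar 31, 2027 + 4 days = Apr 4, 2027.
Malolactic fermentation finishes: Apr 4, 2027 + 1 week = Apr 11, 2027.
Both prerequisites met — barrel aging ends (May 27, 2027), malolactic fermentation finishes (Apr 11, 2027); the later is May 27, 2027.
The wine is bottled: May 27, 2027 + 13 days = Jun 9, 2027.

June 9, 2027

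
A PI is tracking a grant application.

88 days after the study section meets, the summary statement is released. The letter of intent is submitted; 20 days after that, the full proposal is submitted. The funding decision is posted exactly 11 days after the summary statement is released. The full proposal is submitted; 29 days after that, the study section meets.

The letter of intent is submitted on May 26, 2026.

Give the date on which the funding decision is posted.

The letter of intent is submitted: May 26, 2026.
The full proposal is submitted: May 26, 2026 + 20 days = Jun 15, 2026.
The study section meets: Jun 15, 2026 + 29 days = Jul 14, 2026.
The summary statement is released: Jul 14, 2026 + 88 days = Oct 10, 2026.
The funding decision is posted: Oct 10, 2026 + 11 days = Oct 21, 2026.

October 21, 2026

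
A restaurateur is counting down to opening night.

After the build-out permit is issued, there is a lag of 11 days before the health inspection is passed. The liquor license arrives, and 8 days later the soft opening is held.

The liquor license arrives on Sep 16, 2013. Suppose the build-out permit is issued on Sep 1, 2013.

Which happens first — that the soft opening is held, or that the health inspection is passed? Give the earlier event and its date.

The liquor license arrives: Sep 16, 2013.
The soft opening is held: Sep 16, 2013 + 8 days = Sep 24, 2013.
The build-out permit is issued: Sep 1, 2013.
The health inspection is passed: Sep 1, 2013 + 11 days = Sep 12, 2013.
Comparing: the soft opening is held on Sep 24, 2013 vs the health inspection is passed on Sep 12, 2013. Earlier: the health inspection is passed.

The health inspection is passed — Sep 12, 2013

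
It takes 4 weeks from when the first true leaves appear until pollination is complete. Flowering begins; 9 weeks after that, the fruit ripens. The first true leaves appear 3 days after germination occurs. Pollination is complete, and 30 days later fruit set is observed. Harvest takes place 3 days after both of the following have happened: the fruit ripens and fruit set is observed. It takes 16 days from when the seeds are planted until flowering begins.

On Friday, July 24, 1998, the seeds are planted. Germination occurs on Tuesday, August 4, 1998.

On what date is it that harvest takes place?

Wednesday, October 14, 1998

The seeds are planted: Jul 24, 1998.
Flowering begins: Jul 24, 1998 + 16 days = Aug 9, 1998.
The fruit ripens: Aug 9, 1998 + 9 weeks = Oct 11, 1998.
Germination occurs: Aug 4, 1998.
The first true leaves appear: Aug 4, 1998 + 3 days = Aug 7, 1998.
Pollination is complete: Aug 7, 1998 + 4 weeks = Sep 4, 1998.
Fruit set is observed: Sep 4, 1998 + 30 days = Oct 4, 1998.
Both prerequisites met — the fruit ripens (Oct 11, 1998), fruit set is observed (Oct 4, 1998); the later is Oct 11, 1998.
Harvest takes place: Oct 11, 1998 + 3 days = Oct 14, 1998.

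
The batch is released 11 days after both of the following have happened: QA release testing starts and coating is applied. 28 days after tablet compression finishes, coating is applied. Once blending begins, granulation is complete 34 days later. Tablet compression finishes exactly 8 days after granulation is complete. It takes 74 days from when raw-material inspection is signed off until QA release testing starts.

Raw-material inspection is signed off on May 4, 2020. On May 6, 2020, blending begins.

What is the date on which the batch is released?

July 28, 2020

Raw-material inspection is signed off: May 4, 2020.
QA release testing starts: May 4, 2020 + 74 days = Jul 17, 2020.
Blending begins: May 6, 2020.
Granulation is complete: May 6, 2020 + 34 days = Jun 9, 2020.
Tablet compression finishes: Jun 9, 2020 + 8 days = Jun 17, 2020.
Coating is applied: Jun 17, 2020 + 28 days = Jul 15, 2020.
Both prerequisites met — QA release testing starts (Jul 17, 2020), coating is applied (Jul 15, 2020); the later is Jul 17, 2020.
The batch is released: Jul 17, 2020 + 11 days = Jul 28, 2020.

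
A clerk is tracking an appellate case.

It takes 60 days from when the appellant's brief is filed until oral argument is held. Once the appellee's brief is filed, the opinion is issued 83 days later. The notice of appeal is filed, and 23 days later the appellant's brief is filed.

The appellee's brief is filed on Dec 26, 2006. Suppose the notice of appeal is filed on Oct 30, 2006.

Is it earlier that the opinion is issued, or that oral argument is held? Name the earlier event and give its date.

Oral argument is held — Jan 21, 2007

The appellee's brief is filed: Dec 26, 2006.
The opinion is issued: Dec 26, 2006 + 83 days = Mar 19, 2007.
The notice of appeal is filed: Oct 30, 2006.
The appellant's brief is filed: Oct 30, 2006 + 23 days = Nov 22, 2006.
Oral argument is held: Nov 22, 2006 + 60 days = Jan 21, 2007.
Comparing: the opinion is issued on Mar 19, 2007 vs oral argument is held on Jan 21, 2007. Earlier: oral argument is held.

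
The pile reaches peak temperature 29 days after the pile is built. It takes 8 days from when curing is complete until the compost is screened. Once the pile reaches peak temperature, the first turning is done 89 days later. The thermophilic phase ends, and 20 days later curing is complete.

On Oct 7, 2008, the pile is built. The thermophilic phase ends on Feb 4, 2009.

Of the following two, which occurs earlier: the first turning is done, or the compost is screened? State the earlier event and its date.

The first turning is done — Feb 2, 2009

The pile is built: Oct 7, 2008.
The pile reaches peak temperature: Oct 7, 2008 + 29 days = Nov 5, 2008.
The first turning is done: Nov 5, 2008 + 89 days = Feb 2, 2009.
The thermophilic phase ends: Feb 4, 2009.
Curing is complete: Feb 4, 2009 + 20 days = Feb 24, 2009.
The compost is screened: Feb 24, 2009 + 8 days = Mar 4, 2009.
Comparing: the first turning is done on Feb 2, 2009 vs the compost is screened on Mar 4, 2009. Earlier: the first turning is done.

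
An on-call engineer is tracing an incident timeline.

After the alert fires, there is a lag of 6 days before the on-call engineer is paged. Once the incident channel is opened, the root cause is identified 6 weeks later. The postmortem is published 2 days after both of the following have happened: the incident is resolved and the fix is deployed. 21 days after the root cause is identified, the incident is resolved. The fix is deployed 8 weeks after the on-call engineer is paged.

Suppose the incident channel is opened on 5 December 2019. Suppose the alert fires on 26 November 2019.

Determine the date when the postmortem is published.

The incident channel is opened: Dec 5, 2019.
The root cause is identified: Dec 5, 2019 + 6 weeks = Jan 16, 2020.
The incident is resolved: Jan 16, 2020 + 21 days = Feb 6, 2020.
The alert fires: Nov 26, 2019.
The on-call engineer is paged: Nov 26, 2019 + 6 days = Dec 2, 2019.
The fix is deployed: Dec 2, 2019 + 8 weeks = Jan 27, 2020.
Both prerequisites met — the incident is resolved (Feb 6, 2020), the fix is deployed (Jan 27, 2020); the later is Feb 6, 2020.
The postmortem is published: Feb 6, 2020 + 2 days = Feb 8, 2020.

8 February 2020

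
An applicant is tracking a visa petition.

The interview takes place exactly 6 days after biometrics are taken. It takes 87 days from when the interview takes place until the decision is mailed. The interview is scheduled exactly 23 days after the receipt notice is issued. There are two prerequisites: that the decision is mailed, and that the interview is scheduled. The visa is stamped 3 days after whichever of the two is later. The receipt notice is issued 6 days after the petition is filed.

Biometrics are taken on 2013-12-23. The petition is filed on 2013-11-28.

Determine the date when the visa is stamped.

Biometrics are taken: Dec 23, 2013.
The interview takes place: Dec 23, 2013 + 6 days = Dec 29, 2013.
The decision is mailed: Dec 29, 2013 + 87 days = Mar 26, 2014.
The petition is filed: Nov 28, 2013.
The receipt notice is issued: Nov 28, 2013 + 6 days = Dec 4, 2013.
The interview is scheduled: Dec 4, 2013 + 23 days = Dec 27, 2013.
Both prerequisites met — the decision is mailed (Mar 26, 2014), the interview is scheduled (Dec 27, 2013); the later is Mar 26, 2014.
The visa is stamped: Mar 26, 2014 + 3 days = Mar 29, 2014.

2014-03-29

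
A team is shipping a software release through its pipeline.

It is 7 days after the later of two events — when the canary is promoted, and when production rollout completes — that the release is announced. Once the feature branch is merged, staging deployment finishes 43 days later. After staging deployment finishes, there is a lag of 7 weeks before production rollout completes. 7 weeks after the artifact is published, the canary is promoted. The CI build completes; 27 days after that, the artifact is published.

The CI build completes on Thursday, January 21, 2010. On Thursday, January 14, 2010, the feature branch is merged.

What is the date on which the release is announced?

Friday, April 23, 2010

The CI build completes: Jan 21, 2010.
The artifact is published: Jan 21, 2010 + 27 days = Feb 17, 2010.
The canary is promoted: Feb 17, 2010 + 7 weeks = Apr 7, 2010.
The feature branch is merged: Jan 14, 2010.
Staging deployment finishes: Jan 14, 2010 + 43 days = Feb 26, 2010.
Production rollout completes: Feb 26, 2010 + 7 weeks = Apr 16, 2010.
Both prerequisites met — the canary is promoted (Apr 7, 2010), production rollout completes (Apr 16, 2010); the later is Apr 16, 2010.
The release is announced: Apr 16, 2010 + 7 days = Apr 23, 2010.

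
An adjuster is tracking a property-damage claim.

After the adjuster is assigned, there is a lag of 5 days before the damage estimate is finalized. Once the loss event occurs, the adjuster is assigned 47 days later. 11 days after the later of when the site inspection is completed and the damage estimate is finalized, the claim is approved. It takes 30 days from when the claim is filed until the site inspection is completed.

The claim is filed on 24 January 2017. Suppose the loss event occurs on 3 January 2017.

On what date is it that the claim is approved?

The claim is filed: Jan 24, 2017.
The site inspection is completed: Jan 24, 2017 + 30 days = Feb 23, 2017.
The loss event occurs: Jan 3, 2017.
The adjuster is assigned: Jan 3, 2017 + 47 days = Feb 19, 2017.
The damage estimate is finalized: Feb 19, 2017 + 5 days = Feb 24, 2017.
Both prerequisites met — the site inspection is completed (Feb 23, 2017), the damage estimate is finalized (Feb 24, 2017); the later is Feb 24, 2017.
The claim is approved: Feb 24, 2017 + 11 days = Mar 7, 2017.

7 March 2017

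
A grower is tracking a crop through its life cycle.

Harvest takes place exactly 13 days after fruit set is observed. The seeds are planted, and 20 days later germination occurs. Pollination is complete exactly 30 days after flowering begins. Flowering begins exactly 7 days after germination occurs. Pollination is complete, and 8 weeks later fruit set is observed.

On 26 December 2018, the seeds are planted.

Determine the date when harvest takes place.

The seeds are planted: Dec 26, 2018.
Germination occurs: Dec 26, 2018 + 20 days = Jan 15, 2019.
Flowering begins: Jan 15, 2019 + 7 days = Jan 22, 2019.
Pollination is complete: Jan 22, 2019 + 30 days = Feb 21, 2019.
Fruit set is observed: Feb 21, 2019 + 8 weeks = Apr 18, 2019.
Harvest takes place: Apr 18, 2019 + 13 days = May 1, 2019.

1 May 2019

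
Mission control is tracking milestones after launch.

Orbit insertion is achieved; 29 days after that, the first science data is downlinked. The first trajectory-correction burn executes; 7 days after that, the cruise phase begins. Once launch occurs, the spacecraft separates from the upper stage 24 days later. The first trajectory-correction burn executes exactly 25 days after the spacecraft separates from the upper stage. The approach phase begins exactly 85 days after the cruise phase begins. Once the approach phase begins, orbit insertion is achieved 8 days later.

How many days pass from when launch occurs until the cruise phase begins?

56 days

Causal path: launch occurs → the spacecraft separates from the upper stage → the first trajectory-correction burn executes → the cruise phase begins.
Total delay along the path: 24 + 25 + 7 = 56 days.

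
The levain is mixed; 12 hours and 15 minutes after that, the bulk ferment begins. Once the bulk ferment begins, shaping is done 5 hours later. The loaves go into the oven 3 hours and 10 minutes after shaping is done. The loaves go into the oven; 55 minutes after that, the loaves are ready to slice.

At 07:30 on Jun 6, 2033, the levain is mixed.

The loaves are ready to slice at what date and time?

The levain is mixed: 07:30 Jun 6, 2033.
The bulk ferment begins: 07:30 Jun 6, 2033 + 12h15m = 19:45 Jun 6, 2033.
Shaping is done: 19:45 Jun 6, 2033 + 5h = 00:45 Jun 7, 2033.
The loaves go into the oven: 00:45 Jun 7, 2033 + 3h10m = 03:55 Jun 7, 2033.
The loaves are ready to slice: 03:55 Jun 7, 2033 + 55m = 04:50 Jun 7, 2033.

04:50 on Jun 7, 2033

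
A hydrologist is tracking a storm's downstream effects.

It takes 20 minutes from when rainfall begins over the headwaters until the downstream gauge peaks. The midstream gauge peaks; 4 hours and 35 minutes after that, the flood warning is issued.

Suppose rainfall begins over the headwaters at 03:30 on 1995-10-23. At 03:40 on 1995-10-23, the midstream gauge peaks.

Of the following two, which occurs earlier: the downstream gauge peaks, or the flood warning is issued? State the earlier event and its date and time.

The downstream gauge peaks — 03:50 on 1995-10-23

Rainfall begins over the headwaters: 03:30 Oct 23, 1995.
The downstream gauge peaks: 03:30 Oct 23, 1995 + 20m = 03:50 Oct 23, 1995.
The midstream gauge peaks: 03:40 Oct 23, 1995.
The flood warning is issued: 03:40 Oct 23, 1995 + 4h35m = 08:15 Oct 23, 1995.
Comparing: the downstream gauge peaks at 03:50 Oct 23, 1995 vs the flood warning is issued at 08:15 Oct 23, 1995. Earlier: the downstream gauge peaks.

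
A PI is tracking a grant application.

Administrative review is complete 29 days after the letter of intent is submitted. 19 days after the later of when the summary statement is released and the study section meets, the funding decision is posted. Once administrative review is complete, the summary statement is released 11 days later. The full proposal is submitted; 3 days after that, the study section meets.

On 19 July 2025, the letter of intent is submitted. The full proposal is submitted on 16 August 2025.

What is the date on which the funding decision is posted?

16 September 2025

The letter of intent is submitted: Jul 19, 2025.
Administrative review is complete: Jul 19, 2025 + 29 days = Aug 17, 2025.
The summary statement is released: Aug 17, 2025 + 11 days = Aug 28, 2025.
The full proposal is submitted: Aug 16, 2025.
The study section meets: Aug 16, 2025 + 3 days = Aug 19, 2025.
Both prerequisites met — the summary statement is released (Aug 28, 2025), the study section meets (Aug 19, 2025); the later is Aug 28, 2025.
The funding decision is posted: Aug 28, 2025 + 19 days = Sep 16, 2025.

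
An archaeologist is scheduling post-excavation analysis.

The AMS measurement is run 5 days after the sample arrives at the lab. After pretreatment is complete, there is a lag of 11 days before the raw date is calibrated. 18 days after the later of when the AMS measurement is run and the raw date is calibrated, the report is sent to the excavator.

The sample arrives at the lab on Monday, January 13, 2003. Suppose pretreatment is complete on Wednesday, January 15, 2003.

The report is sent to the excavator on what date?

The sample arrives at the lab: Jan 13, 2003.
The AMS measurement is run: Jan 13, 2003 + 5 days = Jan 18, 2003.
Pretreatment is complete: Jan 15, 2003.
The raw date is calibrated: Jan 15, 2003 + 11 days = Jan 26, 2003.
Both prerequisites met — the AMS measurement is run (Jan 18, 2003), the raw date is calibrated (Jan 26, 2003); the later is Jan 26, 2003.
The report is sent to the excavator: Jan 26, 2003 + 18 days = Feb 13, 2003.

Thursday, February 13, 2003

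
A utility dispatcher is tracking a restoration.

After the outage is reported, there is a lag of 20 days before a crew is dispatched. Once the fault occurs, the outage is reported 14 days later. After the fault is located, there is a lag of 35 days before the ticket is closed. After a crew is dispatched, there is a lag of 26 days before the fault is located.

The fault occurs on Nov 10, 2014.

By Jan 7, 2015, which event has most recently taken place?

The fault occurs: Nov 10, 2014.
The outage is reported: Nov 10, 2014 + 14 days = Nov 24, 2014.
A crew is dispatched: Nov 24, 2014 + 20 days = Dec 14, 2014.
The fault is located: Dec 14, 2014 + 26 days = Jan 9, 2015.
The ticket is closed: Jan 9, 2015 + 35 days = Feb 13, 2015.
Jan 7, 2015 falls between when a crew is dispatched (Dec 14, 2014) and when the fault is located (Jan 9, 2015).

A crew is dispatched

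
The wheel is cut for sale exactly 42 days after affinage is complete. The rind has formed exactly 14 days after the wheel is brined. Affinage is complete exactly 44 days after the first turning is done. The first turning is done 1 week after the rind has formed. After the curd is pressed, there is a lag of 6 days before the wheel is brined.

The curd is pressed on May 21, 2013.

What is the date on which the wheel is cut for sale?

The curd is pressed: May 21, 2013.
The wheel is brined: May 21, 2013 + 6 days = May 27, 2013.
The rind has formed: May 27, 2013 + 14 days = Jun 10, 2013.
The first turning is done: Jun 10, 2013 + 1 week = Jun 17, 2013.
Affinage is complete: Jun 17, 2013 + 44 days = Jul 31, 2013.
The wheel is cut for sale: Jul 31, 2013 + 42 days = Sep 11, 2013.

Sep 11, 2013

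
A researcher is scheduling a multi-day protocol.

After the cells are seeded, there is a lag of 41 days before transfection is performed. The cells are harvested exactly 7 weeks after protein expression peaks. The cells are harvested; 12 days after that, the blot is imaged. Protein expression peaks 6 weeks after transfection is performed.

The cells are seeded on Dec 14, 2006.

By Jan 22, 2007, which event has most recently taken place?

The cells are seeded

The cells are seeded: Dec 14, 2006.
Transfection is performed: Dec 14, 2006 + 41 days = Jan 24, 2007.
Protein expression peaks: Jan 24, 2007 + 6 weeks = Mar 7, 2007.
The cells are harvested: Mar 7, 2007 + 7 weeks = Apr 25, 2007.
The blot is imaged: Apr 25, 2007 + 12 days = May 7, 2007.
Jan 22, 2007 falls between when the cells are seeded (Dec 14, 2006) and when transfection is performed (Jan 24, 2007).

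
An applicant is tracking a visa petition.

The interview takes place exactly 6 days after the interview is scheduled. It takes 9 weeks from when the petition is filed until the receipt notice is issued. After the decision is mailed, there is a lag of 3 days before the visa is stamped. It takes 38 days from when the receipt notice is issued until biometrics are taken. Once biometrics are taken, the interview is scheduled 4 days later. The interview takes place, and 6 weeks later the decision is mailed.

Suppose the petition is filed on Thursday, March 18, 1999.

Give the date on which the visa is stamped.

The petition is filed: Mar 18, 1999.
The receipt notice is issued: Mar 18, 1999 + 9 weeks = May 20, 1999.
Biometrics are taken: May 20, 1999 + 38 days = Jun 27, 1999.
The interview is scheduled: Jun 27, 1999 + 4 days = Jul 1, 1999.
The interview takes place: Jul 1, 1999 + 6 days = Jul 7, 1999.
The decision is mailed: Jul 7, 1999 + 6 weeks = Aug 18, 1999.
The visa is stamped: Aug 18, 1999 + 3 days = Aug 21, 1999.

Saturday, August 21, 1999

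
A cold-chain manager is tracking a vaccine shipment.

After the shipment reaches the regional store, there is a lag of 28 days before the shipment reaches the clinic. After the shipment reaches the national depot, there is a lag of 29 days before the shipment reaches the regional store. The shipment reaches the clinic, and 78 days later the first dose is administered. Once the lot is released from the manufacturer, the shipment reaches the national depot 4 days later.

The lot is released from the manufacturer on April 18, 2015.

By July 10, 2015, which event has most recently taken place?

The shipment reaches the clinic

The lot is released from the manufacturer: Apr 18, 2015.
The shipment reaches the national depot: Apr 18, 2015 + 4 days = Apr 22, 2015.
The shipment reaches the regional store: Apr 22, 2015 + 29 days = May 21, 2015.
The shipment reaches the clinic: May 21, 2015 + 28 days = Jun 18, 2015.
The first dose is administered: Jun 18, 2015 + 78 days = Sep 4, 2015.
Jul 10, 2015 falls between when the shipment reaches the clinic (Jun 18, 2015) and when the first dose is administered (Sep 4, 2015).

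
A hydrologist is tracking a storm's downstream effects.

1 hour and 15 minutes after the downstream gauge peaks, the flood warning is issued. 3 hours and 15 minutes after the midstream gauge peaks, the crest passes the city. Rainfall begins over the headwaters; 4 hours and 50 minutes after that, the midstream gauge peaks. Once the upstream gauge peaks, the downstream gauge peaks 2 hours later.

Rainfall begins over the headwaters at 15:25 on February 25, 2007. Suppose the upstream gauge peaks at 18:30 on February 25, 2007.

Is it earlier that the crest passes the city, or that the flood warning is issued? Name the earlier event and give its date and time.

Rainfall begins over the headwaters: 15:25 Feb 25, 2007.
The midstream gauge peaks: 15:25 Feb 25, 2007 + 4h50m = 20:15 Feb 25, 2007.
The crest passes the city: 20:15 Feb 25, 2007 + 3h15m = 23:30 Feb 25, 2007.
The upstream gauge peaks: 18:30 Feb 25, 2007.
The downstream gauge peaks: 18:30 Feb 25, 2007 + 2h = 20:30 Feb 25, 2007.
The flood warning is issued: 20:30 Feb 25, 2007 + 1h15m = 21:45 Feb 25, 2007.
Comparing: the crest passes the city at 23:30 Feb 25, 2007 vs the flood warning is issued at 21:45 Feb 25, 2007. Earlier: the flood warning is issued.

The flood warning is issued — 21:45 on February 25, 2007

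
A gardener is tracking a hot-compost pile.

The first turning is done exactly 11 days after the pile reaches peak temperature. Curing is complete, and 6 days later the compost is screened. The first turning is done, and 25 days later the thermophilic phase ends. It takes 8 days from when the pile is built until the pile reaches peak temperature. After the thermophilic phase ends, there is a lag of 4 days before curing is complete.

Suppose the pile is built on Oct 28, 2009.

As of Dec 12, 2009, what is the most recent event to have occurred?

The thermophilic phase ends

The pile is built: Oct 28, 2009.
The pile reaches peak temperature: Oct 28, 2009 + 8 days = Nov 5, 2009.
The first turning is done: Nov 5, 2009 + 11 days = Nov 16, 2009.
The thermophilic phase ends: Nov 16, 2009 + 25 days = Dec 11, 2009.
Curing is complete: Dec 11, 2009 + 4 days = Dec 15, 2009.
The compost is screened: Dec 15, 2009 + 6 days = Dec 21, 2009.
Dec 12, 2009 falls between when the thermophilic phase ends (Dec 11, 2009) and when curing is complete (Dec 15, 2009).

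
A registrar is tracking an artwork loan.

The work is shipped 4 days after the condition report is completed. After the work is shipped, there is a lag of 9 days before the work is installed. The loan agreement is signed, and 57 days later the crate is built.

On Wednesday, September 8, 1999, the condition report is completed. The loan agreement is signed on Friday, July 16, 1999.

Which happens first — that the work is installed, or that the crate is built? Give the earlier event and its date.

The crate is built — Saturday, September 11, 1999

The condition report is completed: Sep 8, 1999.
The work is shipped: Sep 8, 1999 + 4 days = Sep 12, 1999.
The work is installed: Sep 12, 1999 + 9 days = Sep 21, 1999.
The loan agreement is signed: Jul 16, 1999.
The crate is built: Jul 16, 1999 + 57 days = Sep 11, 1999.
Comparing: the work is installed on Sep 21, 1999 vs the crate is built on Sep 11, 1999. Earlier: the crate is built.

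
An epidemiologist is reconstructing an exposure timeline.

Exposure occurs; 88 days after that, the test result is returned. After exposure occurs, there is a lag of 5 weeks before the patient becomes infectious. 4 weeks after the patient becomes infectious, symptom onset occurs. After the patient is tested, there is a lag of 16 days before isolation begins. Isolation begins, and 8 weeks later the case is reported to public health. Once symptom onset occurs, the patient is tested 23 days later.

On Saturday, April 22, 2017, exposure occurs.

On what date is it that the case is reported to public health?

Exposure occurs: Apr 22, 2017.
The patient becomes infectious: Apr 22, 2017 + 5 weeks = May 27, 2017.
Symptom onset occurs: May 27, 2017 + 4 weeks = Jun 24, 2017.
The patient is tested: Jun 24, 2017 + 23 days = Jul 17, 2017.
Isolation begins: Jul 17, 2017 + 16 days = Aug 2, 2017.
The case is reported to public health: Aug 2, 2017 + 8 weeks = Sep 27, 2017.

Wednesday, September 27, 2017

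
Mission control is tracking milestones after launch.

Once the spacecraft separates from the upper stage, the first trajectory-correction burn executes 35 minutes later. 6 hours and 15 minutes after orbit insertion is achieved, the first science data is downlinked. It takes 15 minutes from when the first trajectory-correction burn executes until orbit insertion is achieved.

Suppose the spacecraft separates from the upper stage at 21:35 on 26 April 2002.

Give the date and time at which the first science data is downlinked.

The spacecraft separates from the upper stage: 21:35 Apr 26, 2002.
The first trajectory-correction burn executes: 21:35 Apr 26, 2002 + 35m = 22:10 Apr 26, 2002.
Orbit insertion is achieved: 22:10 Apr 26, 2002 + 15m = 22:25 Apr 26, 2002.
The first science data is downlinked: 22:25 Apr 26, 2002 + 6h15m = 04:40 Apr 27, 2002.

04:40 on 27 April 2002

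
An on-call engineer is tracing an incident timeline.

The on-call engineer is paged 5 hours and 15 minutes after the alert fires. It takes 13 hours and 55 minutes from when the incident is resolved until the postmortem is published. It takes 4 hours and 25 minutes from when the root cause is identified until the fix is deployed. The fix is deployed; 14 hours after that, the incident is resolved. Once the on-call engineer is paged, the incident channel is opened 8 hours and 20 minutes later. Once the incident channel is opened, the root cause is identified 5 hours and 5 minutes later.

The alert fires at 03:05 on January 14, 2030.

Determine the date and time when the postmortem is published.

06:05 on January 16, 2030

The alert fires: 03:05 Jan 14, 2030.
The on-call engineer is paged: 03:05 Jan 14, 2030 + 5h15m = 08:20 Jan 14, 2030.
The incident channel is opened: 08:20 Jan 14, 2030 + 8h20m = 16:40 Jan 14, 2030.
The root cause is identified: 16:40 Jan 14, 2030 + 5h05m = 21:45 Jan 14, 2030.
The fix is deployed: 21:45 Jan 14, 2030 + 4h25m = 02:10 Jan 15, 2030.
The incident is resolved: 02:10 Jan 15, 2030 + 14h = 16:10 Jan 15, 2030.
The postmortem is published: 16:10 Jan 15, 2030 + 13h55m = 06:05 Jan 16, 2030.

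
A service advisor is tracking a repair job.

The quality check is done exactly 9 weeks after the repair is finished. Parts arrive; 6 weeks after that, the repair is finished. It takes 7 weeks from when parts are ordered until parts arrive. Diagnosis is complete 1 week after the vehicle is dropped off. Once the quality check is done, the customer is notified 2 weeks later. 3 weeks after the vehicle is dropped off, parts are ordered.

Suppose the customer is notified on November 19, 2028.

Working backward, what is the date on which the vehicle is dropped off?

May 14, 2028

The customer is notified: Nov 19, 2028.
The quality check is done: Nov 19, 2028 − 2 weeks = Nov 5, 2028.
The repair is finished: Nov 5, 2028 − 9 weeks = Sep 3, 2028.
Parts arrive: Sep 3, 2028 − 6 weeks = Jul 23, 2028.
Parts are ordered: Jul 23, 2028 − 7 weeks = Jun 4, 2028.
The vehicle is dropped off: Jun 4, 2028 − 3 weeks = May 14, 2028.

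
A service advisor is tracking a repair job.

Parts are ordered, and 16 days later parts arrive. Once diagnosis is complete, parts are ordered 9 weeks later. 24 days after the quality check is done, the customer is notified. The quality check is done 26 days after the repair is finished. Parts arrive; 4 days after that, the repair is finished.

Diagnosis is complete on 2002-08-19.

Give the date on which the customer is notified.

Diagnosis is complete: Aug 19, 2002.
Parts are ordered: Aug 19, 2002 + 9 weeks = Oct 21, 2002.
Parts arrive: Oct 21, 2002 + 16 days = Nov 6, 2002.
The repair is finished: Nov 6, 2002 + 4 days = Nov 10, 2002.
The quality check is done: Nov 10, 2002 + 26 days = Dec 6, 2002.
The customer is notified: Dec 6, 2002 + 24 days = Dec 30, 2002.

2002-12-30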